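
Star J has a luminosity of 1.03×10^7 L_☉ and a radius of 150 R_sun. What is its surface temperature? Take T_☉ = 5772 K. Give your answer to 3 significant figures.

2.67×10^4 K

T/T_☉ = (L/L_☉)^(1/4) / (R/R_☉)^(1/2)
T = 5772 × (1.03×10^7)^(1/4) / √(150) = 5772 × 56.65 / 12.25 = 2.670×10^4 K.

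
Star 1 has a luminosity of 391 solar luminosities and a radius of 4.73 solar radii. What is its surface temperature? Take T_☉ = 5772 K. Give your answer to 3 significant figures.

T/T_☉ = (L/L_☉)^(1/4) / (R/R_☉)^(1/2)
T = 5772 × (391)^(1/4) / √(4.73) = 5772 × 4.447 / 2.175 = 1.180×10^4 K.

1.18×10^4 K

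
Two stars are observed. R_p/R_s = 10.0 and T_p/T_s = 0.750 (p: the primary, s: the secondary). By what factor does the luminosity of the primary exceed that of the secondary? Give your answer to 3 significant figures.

31.6

From the Stefan–Boltzmann law, L ∝ R²T⁴, so
L_p/L_s = (R_p/R_s)² (T_p/T_s)⁴ = (10.0)² × (0.750)⁴ = 100.0 × 0.3164 = 31.64.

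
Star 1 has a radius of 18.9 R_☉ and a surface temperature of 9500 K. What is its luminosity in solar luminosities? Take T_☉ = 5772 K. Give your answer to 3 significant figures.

2.62×10^3 solar luminosities

L/L_☉ = (R/R_☉)² (T/T_☉)⁴ = (18.9)² × (9500/5772)⁴
       = 357.2 × (1.646)⁴ = 357.2 × 7.338 = 2621.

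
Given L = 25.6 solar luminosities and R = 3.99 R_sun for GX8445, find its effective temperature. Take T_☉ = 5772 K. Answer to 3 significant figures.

T/T_☉ = (L/L_☉)^(1/4) / (R/R_☉)^(1/2)
T = 5772 × (25.6)^(1/4) / √(3.99) = 5772 × 2.249 / 1.997 = 6500 K.

6.50×10^3 K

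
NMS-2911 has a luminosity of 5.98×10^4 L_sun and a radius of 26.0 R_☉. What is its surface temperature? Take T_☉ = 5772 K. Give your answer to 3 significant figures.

T/T_☉ = (L/L_☉)^(1/4) / (R/R_☉)^(1/2)
T = 5772 × (5.98×10^4)^(1/4) / √(26.0) = 5772 × 15.64 / 5.099 = 1.770×10^4 K.

1.77×10^4 K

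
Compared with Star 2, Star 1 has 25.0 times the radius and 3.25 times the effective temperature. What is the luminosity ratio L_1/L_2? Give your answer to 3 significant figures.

6.97×10^4

From the Stefan–Boltzmann law, L ∝ R²T⁴, so
L_1/L_2 = (R_1/R_2)² (T_1/T_2)⁴ = (25.0)² × (3.25)⁴ = 625.0 × 111.6 = 6.973×10^4.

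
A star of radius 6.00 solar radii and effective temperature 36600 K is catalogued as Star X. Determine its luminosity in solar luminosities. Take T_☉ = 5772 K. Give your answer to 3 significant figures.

5.82×10^4 solar luminosities

L/L_☉ = (R/R_☉)² (T/T_☉)⁴ = (6.00)² × (36600/5772)⁴
       = 36.00 × (6.341)⁴ = 36.00 × 1617 = 5.820×10^4.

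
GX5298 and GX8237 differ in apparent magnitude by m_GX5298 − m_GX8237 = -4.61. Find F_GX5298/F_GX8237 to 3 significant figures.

69.8

F_GX5298/F_GX8237 = 10^(−(m_GX5298 − m_GX8237)/2.5) = 10^(4.61/2.5) = 10^1.844 = 69.82.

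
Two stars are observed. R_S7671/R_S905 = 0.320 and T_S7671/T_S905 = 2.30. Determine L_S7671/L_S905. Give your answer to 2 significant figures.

From the Stefan–Boltzmann law, L ∝ R²T⁴, so
L_S7671/L_S905 = (R_S7671/R_S905)² (T_S7671/T_S905)⁴ = (0.320)² × (2.30)⁴ = 0.1024 × 27.98 = 2.866.

2.9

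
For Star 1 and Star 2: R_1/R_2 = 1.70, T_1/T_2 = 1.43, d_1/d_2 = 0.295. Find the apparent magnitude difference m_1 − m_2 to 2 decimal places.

-5.36

L_1/L_2 = (1.70)²(1.43)⁴ = 12.08.
F_1/F_2 = (L_1/L_2)/(d_1/d_2)² = 12.08/0.08702 = 138.9.
m_1 − m_2 = −2.5 log₁₀(138.9) = -5.36.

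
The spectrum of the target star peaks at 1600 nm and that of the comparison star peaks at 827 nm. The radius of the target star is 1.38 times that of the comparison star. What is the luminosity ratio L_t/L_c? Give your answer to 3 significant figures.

0.136

Wien's law gives T ∝ 1/λ_max, so T_t/T_c = λ_c/λ_t = 827/1600 = 0.5169.
Then L ∝ R²T⁴ gives L_t/L_c = (1.38)² × (0.5169)⁴ = 1.904 × 0.07137 = 0.1359.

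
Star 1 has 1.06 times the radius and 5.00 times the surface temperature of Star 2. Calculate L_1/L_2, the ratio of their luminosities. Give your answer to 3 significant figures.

702

From the Stefan–Boltzmann law, L ∝ R²T⁴, so
L_1/L_2 = (R_1/R_2)² (T_1/T_2)⁴ = (1.06)² × (5.00)⁴ = 1.124 × 625.0 = 702.3.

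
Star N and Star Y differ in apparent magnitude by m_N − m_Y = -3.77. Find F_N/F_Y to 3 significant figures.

32.2

F_N/F_Y = 10^(−(m_N − m_Y)/2.5) = 10^(3.77/2.5) = 10^1.508 = 32.21.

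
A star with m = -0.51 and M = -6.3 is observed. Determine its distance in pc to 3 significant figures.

144 pc

m − M = 5 log₁₀(d/10 pc)
-0.51 − (-6.3) = 5.79 = 5 log₁₀(d/10)
d = 10 × 10^(5.79/5) = 10 × 10^1.158 = 143.9 pc.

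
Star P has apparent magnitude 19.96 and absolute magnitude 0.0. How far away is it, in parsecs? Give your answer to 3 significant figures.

9.82×10^4 pc

m − M = 5 log₁₀(d/10 pc)
19.96 − (0.0) = 19.96 = 5 log₁₀(d/10)
d = 10 × 10^(19.96/5) = 10 × 10^3.992 = 9.817×10^4 pc.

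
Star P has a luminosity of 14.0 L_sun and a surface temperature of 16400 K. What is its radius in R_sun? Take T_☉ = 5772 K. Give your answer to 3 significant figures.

R/R_☉ = √(L/L_☉) / (T/T_☉)² = √(14.0) / (2.841)²
       = 3.742 / 8.073 = 0.4635.

0.463 R_sun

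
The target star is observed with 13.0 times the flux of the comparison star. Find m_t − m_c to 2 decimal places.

m_t − m_c = −2.5 log₁₀(F_t/F_c) = −2.5 log₁₀(13.0) = −2.5 × (1.114) = -2.785.

-2.78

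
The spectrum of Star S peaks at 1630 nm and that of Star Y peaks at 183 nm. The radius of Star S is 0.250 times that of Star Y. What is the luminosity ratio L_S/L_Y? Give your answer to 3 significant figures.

9.93×10^-6

Wien's law gives T ∝ 1/λ_max, so T_S/T_Y = λ_Y/λ_S = 183/1630 = 0.1123.
Then L ∝ R²T⁴ gives L_S/L_Y = (0.250)² × (0.1123)⁴ = 0.06250 × 1.589×10^-4 = 9.930×10^-6.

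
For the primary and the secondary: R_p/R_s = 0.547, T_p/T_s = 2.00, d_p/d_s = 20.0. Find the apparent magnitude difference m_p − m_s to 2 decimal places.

L_p/L_s = (0.547)²(2.00)⁴ = 4.787.
F_p/F_s = (L_p/L_s)/(d_p/d_s)² = 4.787/400.0 = 0.01197.
m_p − m_s = −2.5 log₁₀(0.01197) = 4.80.

4.80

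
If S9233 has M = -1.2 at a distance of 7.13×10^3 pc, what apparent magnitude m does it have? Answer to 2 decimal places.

m = M + 5 log₁₀(d/10 pc) = -1.2 + 5 log₁₀(7.13×10^3/10)
  = -1.2 + 5 × 2.853 = -1.2 + 14.27 = 13.07.

13.07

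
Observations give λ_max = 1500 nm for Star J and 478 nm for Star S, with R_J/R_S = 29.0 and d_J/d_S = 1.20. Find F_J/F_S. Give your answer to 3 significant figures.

6.02

Wien's law: T_J/T_S = λ_S/λ_J = 478/1500 = 0.3187.
L_J/L_S = (R_J/R_S)²(T_J/T_S)⁴ = (29.0)²(0.3187)⁴ = 8.672.
F_J/F_S = (L_J/L_S)/(d_J/d_S)² = 8.672/(1.20)² = 6.023.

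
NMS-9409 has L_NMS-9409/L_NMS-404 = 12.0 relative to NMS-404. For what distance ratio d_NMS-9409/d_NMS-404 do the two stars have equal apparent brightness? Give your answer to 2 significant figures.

3.5

Equal flux requires L_NMS-9409/d_NMS-9409² = L_NMS-404/d_NMS-404², so d_NMS-9409/d_NMS-404 = √(L_NMS-9409/L_NMS-404)
= √(12.0) = 3.464.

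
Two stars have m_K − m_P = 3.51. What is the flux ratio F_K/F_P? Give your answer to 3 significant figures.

F_K/F_P = 10^(−(m_K − m_P)/2.5) = 10^(-3.51/2.5) = 10^-1.404 = 0.03945.

0.0394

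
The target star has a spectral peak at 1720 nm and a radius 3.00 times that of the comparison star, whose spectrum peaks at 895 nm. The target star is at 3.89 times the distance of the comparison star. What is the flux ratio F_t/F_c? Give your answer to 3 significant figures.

Wien's law: T_t/T_c = λ_c/λ_t = 895/1720 = 0.5203.
L_t/L_c = (R_t/R_c)²(T_t/T_c)⁴ = (3.00)²(0.5203)⁴ = 0.6598.
F_t/F_c = (L_t/L_c)/(d_t/d_c)² = 0.6598/(3.89)² = 0.04360.

0.0436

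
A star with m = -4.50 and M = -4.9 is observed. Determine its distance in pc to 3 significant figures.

12.0 pc

m − M = 5 log₁₀(d/10 pc)
-4.50 − (-4.9) = 0.40 = 5 log₁₀(d/10)
d = 10 × 10^(0.40/5) = 10 × 10^0.080 = 12.02 pc.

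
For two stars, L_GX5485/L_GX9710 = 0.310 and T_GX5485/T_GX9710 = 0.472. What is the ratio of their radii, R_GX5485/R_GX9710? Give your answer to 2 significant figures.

L ∝ R²T⁴ gives R ∝ √L / T², so
R_GX5485/R_GX9710 = √(0.310) / (0.472)² = 0.5568 / 0.2228 = 2.499.

2.5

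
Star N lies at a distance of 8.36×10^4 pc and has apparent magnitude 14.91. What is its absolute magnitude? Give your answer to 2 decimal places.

-4.70

M = m − 5 log₁₀(d/10 pc) = 14.91 − 5 log₁₀(8.36×10^4/10)
  = 14.91 − 5 × 3.922 = 14.91 − 19.61 = -4.70.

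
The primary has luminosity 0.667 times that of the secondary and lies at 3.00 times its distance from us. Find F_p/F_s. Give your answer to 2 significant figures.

F = L/(4πd²), so F_p/F_s = (L_p/L_s) / (d_p/d_s)²
= 0.667 / (3.00)² = 0.667 / 9.000 = 0.07411.

0.074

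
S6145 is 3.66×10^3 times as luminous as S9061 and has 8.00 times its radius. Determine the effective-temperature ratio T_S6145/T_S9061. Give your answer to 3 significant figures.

L ∝ R²T⁴ gives T ∝ (L/R²)^(1/4), so
T_S6145/T_S9061 = (3.66×10^3 / 8.00²)^(1/4) = (57.19)^(1/4) = 2.750.

2.75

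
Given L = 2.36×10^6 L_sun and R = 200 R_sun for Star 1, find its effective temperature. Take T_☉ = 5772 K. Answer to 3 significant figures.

T/T_☉ = (L/L_☉)^(1/4) / (R/R_☉)^(1/2)
T = 5772 × (2.36×10^6)^(1/4) / √(200) = 5772 × 39.19 / 14.14 = 1.600×10^4 K.

1.60×10^4 K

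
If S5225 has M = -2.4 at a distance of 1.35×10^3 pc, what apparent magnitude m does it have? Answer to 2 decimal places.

m = M + 5 log₁₀(d/10 pc) = -2.4 + 5 log₁₀(1.35×10^3/10)
  = -2.4 + 5 × 2.130 = -2.4 + 10.65 = 8.25.

8.25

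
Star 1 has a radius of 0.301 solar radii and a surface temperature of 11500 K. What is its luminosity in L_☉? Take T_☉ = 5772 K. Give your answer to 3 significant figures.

1.43 L_☉

L/L_☉ = (R/R_☉)² (T/T_☉)⁴ = (0.301)² × (11500/5772)⁴
       = 0.09060 × (1.992)⁴ = 0.09060 × 15.76 = 1.428.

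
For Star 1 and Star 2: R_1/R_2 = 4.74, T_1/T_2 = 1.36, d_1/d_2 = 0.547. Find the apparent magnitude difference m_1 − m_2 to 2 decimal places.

-6.02

L_1/L_2 = (4.74)²(1.36)⁴ = 76.86.
F_1/F_2 = (L_1/L_2)/(d_1/d_2)² = 76.86/0.2992 = 256.9.
m_1 − m_2 = −2.5 log₁₀(256.9) = -6.02.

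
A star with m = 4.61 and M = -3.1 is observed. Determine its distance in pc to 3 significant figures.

348 pc

m − M = 5 log₁₀(d/10 pc)
4.61 − (-3.1) = 7.71 = 5 log₁₀(d/10)
d = 10 × 10^(7.71/5) = 10 × 10^1.542 = 348.3 pc.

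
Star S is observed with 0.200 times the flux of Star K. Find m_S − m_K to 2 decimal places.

m_S − m_K = −2.5 log₁₀(F_S/F_K) = −2.5 log₁₀(0.200) = −2.5 × (-0.699) = 1.747.

1.75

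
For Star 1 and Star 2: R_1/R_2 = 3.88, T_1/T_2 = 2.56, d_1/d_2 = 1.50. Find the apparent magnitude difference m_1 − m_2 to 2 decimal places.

L_1/L_2 = (3.88)²(2.56)⁴ = 646.6.
F_1/F_2 = (L_1/L_2)/(d_1/d_2)² = 646.6/2.250 = 287.4.
m_1 − m_2 = −2.5 log₁₀(287.4) = -6.15.

-6.15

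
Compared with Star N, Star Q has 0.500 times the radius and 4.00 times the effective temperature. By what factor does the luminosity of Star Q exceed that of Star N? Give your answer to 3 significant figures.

From the Stefan–Boltzmann law, L ∝ R²T⁴, so
L_Q/L_N = (R_Q/R_N)² (T_Q/T_N)⁴ = (0.500)² × (4.00)⁴ = 0.2500 × 256.0 = 64.00.

64.0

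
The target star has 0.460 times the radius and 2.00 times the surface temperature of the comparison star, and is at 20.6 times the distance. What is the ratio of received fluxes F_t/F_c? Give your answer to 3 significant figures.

L_t/L_c = (R_t/R_c)²(T_t/T_c)⁴ = (0.460)² × (2.00)⁴ = 3.386.
F_t/F_c = (L_t/L_c)/(d_t/d_c)² = 3.386 / (20.6)² = 0.007978.

0.00798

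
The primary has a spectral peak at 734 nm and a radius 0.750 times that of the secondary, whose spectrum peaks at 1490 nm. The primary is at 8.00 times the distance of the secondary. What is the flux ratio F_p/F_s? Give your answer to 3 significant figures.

Wien's law: T_p/T_s = λ_s/λ_p = 1490/734 = 2.030.
L_p/L_s = (R_p/R_s)²(T_p/T_s)⁴ = (0.750)²(2.030)⁴ = 9.552.
F_p/F_s = (L_p/L_s)/(d_p/d_s)² = 9.552/(8.00)² = 0.1492.

0.149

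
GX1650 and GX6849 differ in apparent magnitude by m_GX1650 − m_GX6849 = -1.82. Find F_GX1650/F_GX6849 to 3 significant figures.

5.35

F_GX1650/F_GX6849 = 10^(−(m_GX1650 − m_GX6849)/2.5) = 10^(1.82/2.5) = 10^0.728 = 5.346.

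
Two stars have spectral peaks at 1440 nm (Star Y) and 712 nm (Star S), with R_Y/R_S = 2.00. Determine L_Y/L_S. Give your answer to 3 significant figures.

Wien's law gives T ∝ 1/λ_max, so T_Y/T_S = λ_S/λ_Y = 712/1440 = 0.4944.
Then L ∝ R²T⁴ gives L_Y/L_S = (2.00)² × (0.4944)⁴ = 4.000 × 0.05977 = 0.2391.

0.239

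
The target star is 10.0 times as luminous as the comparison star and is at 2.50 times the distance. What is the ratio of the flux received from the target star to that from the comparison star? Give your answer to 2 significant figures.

1.6

F = L/(4πd²), so F_t/F_c = (L_t/L_c) / (d_t/d_c)²
= 10.0 / (2.50)² = 10.0 / 6.250 = 1.600.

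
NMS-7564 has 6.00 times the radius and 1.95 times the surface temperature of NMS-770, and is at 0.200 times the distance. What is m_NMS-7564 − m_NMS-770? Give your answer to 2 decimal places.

L_NMS-7564/L_NMS-770 = (6.00)²(1.95)⁴ = 520.5.
F_NMS-7564/F_NMS-770 = (L_NMS-7564/L_NMS-770)/(d_NMS-7564/d_NMS-770)² = 520.5/0.04000 = 1.301×10^4.
m_NMS-7564 − m_NMS-770 = −2.5 log₁₀(1.301×10^4) = -10.29.

-10.29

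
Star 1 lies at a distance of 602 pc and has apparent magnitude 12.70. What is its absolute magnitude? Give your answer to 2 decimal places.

M = m − 5 log₁₀(d/10 pc) = 12.70 − 5 log₁₀(602/10)
  = 12.70 − 5 × 1.780 = 12.70 − 8.90 = 3.80.

3.80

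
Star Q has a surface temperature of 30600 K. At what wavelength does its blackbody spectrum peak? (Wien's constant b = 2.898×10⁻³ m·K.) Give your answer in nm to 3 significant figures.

94.7 nm

λ_max = b/T = 2.898×10⁻³ / 30600 = 9.47×10^-8 m = 94.71 nm.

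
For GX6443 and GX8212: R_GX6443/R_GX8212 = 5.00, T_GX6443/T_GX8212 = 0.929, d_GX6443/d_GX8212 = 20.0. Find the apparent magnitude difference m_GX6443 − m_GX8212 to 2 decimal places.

L_GX6443/L_GX8212 = (5.00)²(0.929)⁴ = 18.62.
F_GX6443/F_GX8212 = (L_GX6443/L_GX8212)/(d_GX6443/d_GX8212)² = 18.62/400.0 = 0.04655.
m_GX6443 − m_GX8212 = −2.5 log₁₀(0.04655) = 3.33.

3.33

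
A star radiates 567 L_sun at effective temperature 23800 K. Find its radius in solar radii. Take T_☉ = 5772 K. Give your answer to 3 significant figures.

R/R_☉ = √(L/L_☉) / (T/T_☉)² = √(567) / (4.123)²
       = 23.81 / 17.00 = 1.401.

1.40 solar radii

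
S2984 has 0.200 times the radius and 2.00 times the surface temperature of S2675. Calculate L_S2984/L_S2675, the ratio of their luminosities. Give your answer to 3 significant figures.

From the Stefan–Boltzmann law, L ∝ R²T⁴, so
L_S2984/L_S2675 = (R_S2984/R_S2675)² (T_S2984/T_S2675)⁴ = (0.200)² × (2.00)⁴ = 0.04000 × 16.00 = 0.6400.

0.640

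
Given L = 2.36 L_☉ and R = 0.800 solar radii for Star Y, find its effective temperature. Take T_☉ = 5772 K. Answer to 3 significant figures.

8.00×10^3 K

T/T_☉ = (L/L_☉)^(1/4) / (R/R_☉)^(1/2)
T = 5772 × (2.36)^(1/4) / √(0.800) = 5772 × 1.239 / 0.8944 = 7999 K.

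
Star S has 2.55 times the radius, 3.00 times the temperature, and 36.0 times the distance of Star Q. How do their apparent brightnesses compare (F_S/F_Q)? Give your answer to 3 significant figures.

0.406

L_S/L_Q = (R_S/R_Q)²(T_S/T_Q)⁴ = (2.55)² × (3.00)⁴ = 526.7.
F_S/F_Q = (L_S/L_Q)/(d_S/d_Q)² = 526.7 / (36.0)² = 0.4064.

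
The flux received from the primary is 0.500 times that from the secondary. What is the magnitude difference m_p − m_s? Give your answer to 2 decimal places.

m_p − m_s = −2.5 log₁₀(F_p/F_s) = −2.5 log₁₀(0.500) = −2.5 × (-0.301) = 0.753.

0.75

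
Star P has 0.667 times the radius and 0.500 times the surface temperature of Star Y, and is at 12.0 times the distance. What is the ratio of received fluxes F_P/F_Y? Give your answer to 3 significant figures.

1.93×10^-4

L_P/L_Y = (R_P/R_Y)²(T_P/T_Y)⁴ = (0.667)² × (0.500)⁴ = 0.02781.
F_P/F_Y = (L_P/L_Y)/(d_P/d_Y)² = 0.02781 / (12.0)² = 1.931×10^-4.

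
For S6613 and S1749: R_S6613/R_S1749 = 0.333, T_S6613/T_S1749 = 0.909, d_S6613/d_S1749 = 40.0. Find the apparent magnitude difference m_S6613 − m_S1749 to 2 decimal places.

L_S6613/L_S1749 = (0.333)²(0.909)⁴ = 0.07571.
F_S6613/F_S1749 = (L_S6613/L_S1749)/(d_S6613/d_S1749)² = 0.07571/1600 = 4.732×10^-5.
m_S6613 − m_S1749 = −2.5 log₁₀(4.732×10^-5) = 10.81.

10.81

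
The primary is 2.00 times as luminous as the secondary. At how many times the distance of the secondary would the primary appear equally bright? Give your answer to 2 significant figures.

Equal flux requires L_p/d_p² = L_s/d_s², so d_p/d_s = √(L_p/L_s)
= √(2.00) = 1.414.

1.4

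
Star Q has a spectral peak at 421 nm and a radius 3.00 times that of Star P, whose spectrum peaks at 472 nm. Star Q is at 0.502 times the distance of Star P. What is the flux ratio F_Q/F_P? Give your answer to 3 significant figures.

56.4

Wien's law: T_Q/T_P = λ_P/λ_Q = 472/421 = 1.121.
L_Q/L_P = (R_Q/R_P)²(T_Q/T_P)⁴ = (3.00)²(1.121)⁴ = 14.22.
F_Q/F_P = (L_Q/L_P)/(d_Q/d_P)² = 14.22/(0.502)² = 56.43.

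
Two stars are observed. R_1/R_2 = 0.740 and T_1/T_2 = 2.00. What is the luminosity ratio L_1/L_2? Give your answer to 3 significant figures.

8.76

From the Stefan–Boltzmann law, L ∝ R²T⁴, so
L_1/L_2 = (R_1/R_2)² (T_1/T_2)⁴ = (0.740)² × (2.00)⁴ = 0.5476 × 16.00 = 8.762.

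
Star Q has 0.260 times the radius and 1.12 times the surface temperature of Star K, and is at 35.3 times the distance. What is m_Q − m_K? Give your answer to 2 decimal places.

10.17

L_Q/L_K = (0.260)²(1.12)⁴ = 0.1064.
F_Q/F_K = (L_Q/L_K)/(d_Q/d_K)² = 0.1064/1246 = 8.536×10^-5.
m_Q − m_K = −2.5 log₁₀(8.536×10^-5) = 10.17.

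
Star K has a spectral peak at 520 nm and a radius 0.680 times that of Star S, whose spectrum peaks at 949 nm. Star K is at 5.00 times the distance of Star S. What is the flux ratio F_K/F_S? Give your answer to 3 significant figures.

Wien's law: T_K/T_S = λ_S/λ_K = 949/520 = 1.825.
L_K/L_S = (R_K/R_S)²(T_K/T_S)⁴ = (0.680)²(1.825)⁴ = 5.129.
F_K/F_S = (L_K/L_S)/(d_K/d_S)² = 5.129/(5.00)² = 0.2052.

0.205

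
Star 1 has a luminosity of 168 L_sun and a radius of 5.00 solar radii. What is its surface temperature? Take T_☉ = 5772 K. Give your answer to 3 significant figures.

9.29×10^3 K

T/T_☉ = (L/L_☉)^(1/4) / (R/R_☉)^(1/2)
T = 5772 × (168)^(1/4) / √(5.00) = 5772 × 3.600 / 2.236 = 9293 K.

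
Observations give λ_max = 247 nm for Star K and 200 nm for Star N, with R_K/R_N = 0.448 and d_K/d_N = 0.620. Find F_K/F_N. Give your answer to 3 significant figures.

Wien's law: T_K/T_N = λ_N/λ_K = 200/247 = 0.8097.
L_K/L_N = (R_K/R_N)²(T_K/T_N)⁴ = (0.448)²(0.8097)⁴ = 0.08628.
F_K/F_N = (L_K/L_N)/(d_K/d_N)² = 0.08628/(0.620)² = 0.2244.

0.224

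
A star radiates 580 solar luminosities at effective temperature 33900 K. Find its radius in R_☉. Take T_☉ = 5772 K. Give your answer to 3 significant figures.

R/R_☉ = √(L/L_☉) / (T/T_☉)² = √(580) / (5.873)²
       = 24.08 / 34.49 = 0.6982.

0.698 R_☉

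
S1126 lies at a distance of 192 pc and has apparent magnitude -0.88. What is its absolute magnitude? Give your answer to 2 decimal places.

M = m − 5 log₁₀(d/10 pc) = -0.88 − 5 log₁₀(192/10)
  = -0.88 − 5 × 1.283 = -0.88 − 6.42 = -7.30.

-7.30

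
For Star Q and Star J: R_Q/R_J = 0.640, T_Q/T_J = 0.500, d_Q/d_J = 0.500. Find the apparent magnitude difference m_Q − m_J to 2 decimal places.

L_Q/L_J = (0.640)²(0.500)⁴ = 0.02560.
F_Q/F_J = (L_Q/L_J)/(d_Q/d_J)² = 0.02560/0.2500 = 0.1024.
m_Q − m_J = −2.5 log₁₀(0.1024) = 2.47.

2.47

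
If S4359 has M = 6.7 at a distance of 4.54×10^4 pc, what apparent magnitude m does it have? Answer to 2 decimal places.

24.99

m = M + 5 log₁₀(d/10 pc) = 6.7 + 5 log₁₀(4.54×10^4/10)
  = 6.7 + 5 × 3.657 = 6.7 + 18.29 = 24.99.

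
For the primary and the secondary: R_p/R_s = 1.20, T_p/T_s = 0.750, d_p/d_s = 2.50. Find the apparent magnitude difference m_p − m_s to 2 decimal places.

L_p/L_s = (1.20)²(0.750)⁴ = 0.4556.
F_p/F_s = (L_p/L_s)/(d_p/d_s)² = 0.4556/6.250 = 0.07290.
m_p − m_s = −2.5 log₁₀(0.07290) = 2.84.

2.84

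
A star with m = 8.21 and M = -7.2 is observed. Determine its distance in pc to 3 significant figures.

m − M = 5 log₁₀(d/10 pc)
8.21 − (-7.2) = 15.41 = 5 log₁₀(d/10)
d = 10 × 10^(15.41/5) = 10 × 10^3.082 = 1.208×10^4 pc.

1.21×10^4 pc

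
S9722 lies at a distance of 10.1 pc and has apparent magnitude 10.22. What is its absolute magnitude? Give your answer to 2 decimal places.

10.20

M = m − 5 log₁₀(d/10 pc) = 10.22 − 5 log₁₀(10.1/10)
  = 10.22 − 5 × 0.004 = 10.22 − 0.02 = 10.20.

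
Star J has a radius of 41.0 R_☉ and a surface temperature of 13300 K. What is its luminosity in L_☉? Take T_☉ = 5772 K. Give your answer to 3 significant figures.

4.74×10^4 L_☉

L/L_☉ = (R/R_☉)² (T/T_☉)⁴ = (41.0)² × (13300/5772)⁴
       = 1681 × (2.304)⁴ = 1681 × 28.19 = 4.739×10^4.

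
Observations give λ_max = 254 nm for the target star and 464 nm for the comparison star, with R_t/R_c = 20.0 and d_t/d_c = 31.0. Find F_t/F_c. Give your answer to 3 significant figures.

Wien's law: T_t/T_c = λ_c/λ_t = 464/254 = 1.827.
L_t/L_c = (R_t/R_c)²(T_t/T_c)⁴ = (20.0)²(1.827)⁴ = 4454.
F_t/F_c = (L_t/L_c)/(d_t/d_c)² = 4454/(31.0)² = 4.635.

4.64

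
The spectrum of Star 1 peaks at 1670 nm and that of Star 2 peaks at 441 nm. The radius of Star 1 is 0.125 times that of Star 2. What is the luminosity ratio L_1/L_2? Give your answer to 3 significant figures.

7.60×10^-5

Wien's law gives T ∝ 1/λ_max, so T_1/T_2 = λ_2/λ_1 = 441/1670 = 0.2641.
Then L ∝ R²T⁴ gives L_1/L_2 = (0.125)² × (0.2641)⁴ = 0.01562 × 0.004863 = 7.598×10^-5.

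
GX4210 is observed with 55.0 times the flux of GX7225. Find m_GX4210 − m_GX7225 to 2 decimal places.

m_GX4210 − m_GX7225 = −2.5 log₁₀(F_GX4210/F_GX7225) = −2.5 log₁₀(55.0) = −2.5 × (1.740) = -4.351.

-4.35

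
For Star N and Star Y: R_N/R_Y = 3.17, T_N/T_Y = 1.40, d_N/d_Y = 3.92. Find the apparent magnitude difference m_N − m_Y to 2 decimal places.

-1.00

L_N/L_Y = (3.17)²(1.40)⁴ = 38.60.
F_N/F_Y = (L_N/L_Y)/(d_N/d_Y)² = 38.60/15.37 = 2.512.
m_N − m_Y = −2.5 log₁₀(2.512) = -1.00.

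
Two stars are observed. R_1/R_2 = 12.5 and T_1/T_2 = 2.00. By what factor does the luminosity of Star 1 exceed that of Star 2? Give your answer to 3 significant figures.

2.50×10^3

From the Stefan–Boltzmann law, L ∝ R²T⁴, so
L_1/L_2 = (R_1/R_2)² (T_1/T_2)⁴ = (12.5)² × (2.00)⁴ = 156.2 × 16.00 = 2500.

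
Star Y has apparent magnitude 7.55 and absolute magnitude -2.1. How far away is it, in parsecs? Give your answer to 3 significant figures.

m − M = 5 log₁₀(d/10 pc)
7.55 − (-2.1) = 9.65 = 5 log₁₀(d/10)
d = 10 × 10^(9.65/5) = 10 × 10^1.930 = 851.1 pc.

851 pc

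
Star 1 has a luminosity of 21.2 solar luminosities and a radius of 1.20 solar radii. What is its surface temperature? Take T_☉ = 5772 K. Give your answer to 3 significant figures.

1.13×10^4 K

T/T_☉ = (L/L_☉)^(1/4) / (R/R_☉)^(1/2)
T = 5772 × (21.2)^(1/4) / √(1.20) = 5772 × 2.146 / 1.095 = 1.131×10^4 K.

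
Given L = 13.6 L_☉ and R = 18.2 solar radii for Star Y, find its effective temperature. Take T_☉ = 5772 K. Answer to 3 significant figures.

2.60×10^3 K

T/T_☉ = (L/L_☉)^(1/4) / (R/R_☉)^(1/2)
T = 5772 × (13.6)^(1/4) / √(18.2) = 5772 × 1.920 / 4.266 = 2598 K.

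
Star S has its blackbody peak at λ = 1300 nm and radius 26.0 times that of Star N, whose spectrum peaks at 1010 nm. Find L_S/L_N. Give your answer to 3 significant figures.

Wien's law gives T ∝ 1/λ_max, so T_S/T_N = λ_N/λ_S = 1010/1300 = 0.7769.
Then L ∝ R²T⁴ gives L_S/L_N = (26.0)² × (0.7769)⁴ = 676.0 × 0.3643 = 246.3.

246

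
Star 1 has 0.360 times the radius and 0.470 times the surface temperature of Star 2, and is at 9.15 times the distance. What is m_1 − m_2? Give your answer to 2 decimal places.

L_1/L_2 = (0.360)²(0.470)⁴ = 0.006324.
F_1/F_2 = (L_1/L_2)/(d_1/d_2)² = 0.006324/83.72 = 7.554×10^-5.
m_1 − m_2 = −2.5 log₁₀(7.554×10^-5) = 10.30.

10.30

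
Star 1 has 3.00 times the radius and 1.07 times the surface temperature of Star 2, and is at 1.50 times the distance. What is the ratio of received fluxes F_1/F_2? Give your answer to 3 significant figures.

5.24

L_1/L_2 = (R_1/R_2)²(T_1/T_2)⁴ = (3.00)² × (1.07)⁴ = 11.80.
F_1/F_2 = (L_1/L_2)/(d_1/d_2)² = 11.80 / (1.50)² = 5.243.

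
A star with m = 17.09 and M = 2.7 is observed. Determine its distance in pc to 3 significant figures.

7.55×10^3 pc

m − M = 5 log₁₀(d/10 pc)
17.09 − (2.7) = 14.39 = 5 log₁₀(d/10)
d = 10 × 10^(14.39/5) = 10 × 10^2.878 = 7551 pc.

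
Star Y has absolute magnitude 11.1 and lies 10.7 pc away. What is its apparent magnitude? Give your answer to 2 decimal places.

m = M + 5 log₁₀(d/10 pc) = 11.1 + 5 log₁₀(10.7/10)
  = 11.1 + 5 × 0.029 = 11.1 + 0.15 = 11.25.

11.25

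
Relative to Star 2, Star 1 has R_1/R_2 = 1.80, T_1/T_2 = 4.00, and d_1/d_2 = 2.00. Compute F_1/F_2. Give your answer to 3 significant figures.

L_1/L_2 = (R_1/R_2)²(T_1/T_2)⁴ = (1.80)² × (4.00)⁴ = 829.4.
F_1/F_2 = (L_1/L_2)/(d_1/d_2)² = 829.4 / (2.00)² = 207.4.

207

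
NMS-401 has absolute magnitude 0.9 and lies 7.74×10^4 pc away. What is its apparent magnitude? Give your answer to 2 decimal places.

m = M + 5 log₁₀(d/10 pc) = 0.9 + 5 log₁₀(7.74×10^4/10)
  = 0.9 + 5 × 3.889 = 0.9 + 19.44 = 20.34.

20.34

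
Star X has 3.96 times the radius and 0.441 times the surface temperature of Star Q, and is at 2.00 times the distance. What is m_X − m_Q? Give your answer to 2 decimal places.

L_X/L_Q = (3.96)²(0.441)⁴ = 0.5931.
F_X/F_Q = (L_X/L_Q)/(d_X/d_Q)² = 0.5931/4.000 = 0.1483.
m_X − m_Q = −2.5 log₁₀(0.1483) = 2.07.

2.07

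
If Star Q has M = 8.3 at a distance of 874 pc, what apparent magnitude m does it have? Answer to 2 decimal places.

18.01

m = M + 5 log₁₀(d/10 pc) = 8.3 + 5 log₁₀(874/10)
  = 8.3 + 5 × 1.942 = 8.3 + 9.71 = 18.01.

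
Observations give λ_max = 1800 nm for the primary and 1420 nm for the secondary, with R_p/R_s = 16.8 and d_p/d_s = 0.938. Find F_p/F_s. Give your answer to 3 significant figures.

124

Wien's law: T_p/T_s = λ_s/λ_p = 1420/1800 = 0.7889.
L_p/L_s = (R_p/R_s)²(T_p/T_s)⁴ = (16.8)²(0.7889)⁴ = 109.3.
F_p/F_s = (L_p/L_s)/(d_p/d_s)² = 109.3/(0.938)² = 124.2.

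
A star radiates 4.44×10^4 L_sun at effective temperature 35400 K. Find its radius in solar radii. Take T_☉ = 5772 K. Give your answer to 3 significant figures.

R/R_☉ = √(L/L_☉) / (T/T_☉)² = √(4.44×10^4) / (6.133)²
       = 210.7 / 37.61 = 5.602.

5.60 solar radii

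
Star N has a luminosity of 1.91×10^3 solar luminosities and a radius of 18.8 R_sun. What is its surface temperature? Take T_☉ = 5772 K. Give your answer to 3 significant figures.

T/T_☉ = (L/L_☉)^(1/4) / (R/R_☉)^(1/2)
T = 5772 × (1.91×10^3)^(1/4) / √(18.8) = 5772 × 6.611 / 4.336 = 8800 K.

8.80×10^3 K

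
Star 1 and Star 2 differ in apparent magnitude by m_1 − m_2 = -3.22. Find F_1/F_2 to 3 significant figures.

19.4

F_1/F_2 = 10^(−(m_1 − m_2)/2.5) = 10^(3.22/2.5) = 10^1.288 = 19.41.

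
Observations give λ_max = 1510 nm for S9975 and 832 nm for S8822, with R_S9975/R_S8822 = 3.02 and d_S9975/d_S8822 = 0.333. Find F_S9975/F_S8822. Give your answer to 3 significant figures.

7.58

Wien's law: T_S9975/T_S8822 = λ_S8822/λ_S9975 = 832/1510 = 0.5510.
L_S9975/L_S8822 = (R_S9975/R_S8822)²(T_S9975/T_S8822)⁴ = (3.02)²(0.5510)⁴ = 0.8406.
F_S9975/F_S8822 = (L_S9975/L_S8822)/(d_S9975/d_S8822)² = 0.8406/(0.333)² = 7.581.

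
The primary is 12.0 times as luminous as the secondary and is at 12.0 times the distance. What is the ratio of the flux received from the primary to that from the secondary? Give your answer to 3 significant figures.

0.0833

F = L/(4πd²), so F_p/F_s = (L_p/L_s) / (d_p/d_s)²
= 12.0 / (12.0)² = 12.0 / 144.0 = 0.08333.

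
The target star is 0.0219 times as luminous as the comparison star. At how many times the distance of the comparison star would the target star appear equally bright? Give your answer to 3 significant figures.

Equal flux requires L_t/d_t² = L_c/d_c², so d_t/d_c = √(L_t/L_c)
= √(0.0219) = 0.1480.

0.148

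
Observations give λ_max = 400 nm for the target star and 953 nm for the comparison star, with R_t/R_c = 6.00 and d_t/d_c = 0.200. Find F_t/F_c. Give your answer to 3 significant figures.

2.90×10^4

Wien's law: T_t/T_c = λ_c/λ_t = 953/400 = 2.382.
L_t/L_c = (R_t/R_c)²(T_t/T_c)⁴ = (6.00)²(2.382)⁴ = 1160.
F_t/F_c = (L_t/L_c)/(d_t/d_c)² = 1160/(0.200)² = 2.900×10^4.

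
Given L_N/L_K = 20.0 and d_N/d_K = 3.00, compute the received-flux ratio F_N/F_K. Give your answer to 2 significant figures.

2.2

F = L/(4πd²), so F_N/F_K = (L_N/L_K) / (d_N/d_K)²
= 20.0 / (3.00)² = 20.0 / 9.000 = 2.222.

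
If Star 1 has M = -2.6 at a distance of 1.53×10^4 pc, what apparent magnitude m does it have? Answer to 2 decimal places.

m = M + 5 log₁₀(d/10 pc) = -2.6 + 5 log₁₀(1.53×10^4/10)
  = -2.6 + 5 × 3.185 = -2.6 + 15.92 = 13.32.

13.32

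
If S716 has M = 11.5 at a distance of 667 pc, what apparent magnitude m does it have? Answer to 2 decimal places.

20.62

m = M + 5 log₁₀(d/10 pc) = 11.5 + 5 log₁₀(667/10)
  = 11.5 + 5 × 1.824 = 11.5 + 9.12 = 20.62.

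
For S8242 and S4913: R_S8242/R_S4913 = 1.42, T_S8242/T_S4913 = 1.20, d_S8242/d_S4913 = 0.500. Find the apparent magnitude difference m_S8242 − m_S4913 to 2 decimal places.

L_S8242/L_S4913 = (1.42)²(1.20)⁴ = 4.181.
F_S8242/F_S4913 = (L_S8242/L_S4913)/(d_S8242/d_S4913)² = 4.181/0.2500 = 16.72.
m_S8242 − m_S4913 = −2.5 log₁₀(16.72) = -3.06.

-3.06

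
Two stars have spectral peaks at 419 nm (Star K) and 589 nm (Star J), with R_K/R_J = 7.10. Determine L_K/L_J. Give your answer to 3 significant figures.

197

Wien's law gives T ∝ 1/λ_max, so T_K/T_J = λ_J/λ_K = 589/419 = 1.406.
Then L ∝ R²T⁴ gives L_K/L_J = (7.10)² × (1.406)⁴ = 50.41 × 3.905 = 196.8.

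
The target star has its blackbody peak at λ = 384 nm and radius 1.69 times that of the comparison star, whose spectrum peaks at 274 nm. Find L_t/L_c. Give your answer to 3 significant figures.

0.740

Wien's law gives T ∝ 1/λ_max, so T_t/T_c = λ_c/λ_t = 274/384 = 0.7135.
Then L ∝ R²T⁴ gives L_t/L_c = (1.69)² × (0.7135)⁴ = 2.856 × 0.2592 = 0.7404.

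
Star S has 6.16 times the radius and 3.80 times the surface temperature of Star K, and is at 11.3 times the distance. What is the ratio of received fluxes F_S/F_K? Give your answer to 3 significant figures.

62.0

L_S/L_K = (R_S/R_K)²(T_S/T_K)⁴ = (6.16)² × (3.80)⁴ = 7912.
F_S/F_K = (L_S/L_K)/(d_S/d_K)² = 7912 / (11.3)² = 61.96.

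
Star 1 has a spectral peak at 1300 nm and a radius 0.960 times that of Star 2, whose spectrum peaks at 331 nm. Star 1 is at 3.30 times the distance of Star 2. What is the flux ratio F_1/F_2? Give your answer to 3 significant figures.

Wien's law: T_1/T_2 = λ_2/λ_1 = 331/1300 = 0.2546.
L_1/L_2 = (R_1/R_2)²(T_1/T_2)⁴ = (0.960)²(0.2546)⁴ = 0.003873.
F_1/F_2 = (L_1/L_2)/(d_1/d_2)² = 0.003873/(3.30)² = 3.557×10^-4.

3.56×10^-4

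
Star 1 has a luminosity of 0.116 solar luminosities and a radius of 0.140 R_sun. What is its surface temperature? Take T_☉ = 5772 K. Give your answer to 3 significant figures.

T/T_☉ = (L/L_☉)^(1/4) / (R/R_☉)^(1/2)
T = 5772 × (0.116)^(1/4) / √(0.140) = 5772 × 0.5836 / 0.3742 = 9003 K.

9.00×10^3 K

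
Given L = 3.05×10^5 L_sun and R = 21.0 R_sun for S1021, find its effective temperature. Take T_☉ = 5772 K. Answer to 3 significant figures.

2.96×10^4 K

T/T_☉ = (L/L_☉)^(1/4) / (R/R_☉)^(1/2)
T = 5772 × (3.05×10^5)^(1/4) / √(21.0) = 5772 × 23.50 / 4.583 = 2.960×10^4 K.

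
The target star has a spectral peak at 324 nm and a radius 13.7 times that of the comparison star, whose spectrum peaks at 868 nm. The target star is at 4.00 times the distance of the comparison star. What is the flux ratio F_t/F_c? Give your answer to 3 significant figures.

Wien's law: T_t/T_c = λ_c/λ_t = 868/324 = 2.679.
L_t/L_c = (R_t/R_c)²(T_t/T_c)⁴ = (13.7)²(2.679)⁴ = 9668.
F_t/F_c = (L_t/L_c)/(d_t/d_c)² = 9668/(4.00)² = 604.3.

604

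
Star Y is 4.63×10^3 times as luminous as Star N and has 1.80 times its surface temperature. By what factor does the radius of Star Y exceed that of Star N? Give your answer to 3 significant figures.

L ∝ R²T⁴ gives R ∝ √L / T², so
R_Y/R_N = √(4.63×10^3) / (1.80)² = 68.04 / 3.240 = 21.00.

21.0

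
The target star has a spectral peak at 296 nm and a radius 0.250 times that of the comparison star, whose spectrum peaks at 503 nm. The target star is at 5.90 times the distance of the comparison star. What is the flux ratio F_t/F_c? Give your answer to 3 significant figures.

0.0150

Wien's law: T_t/T_c = λ_c/λ_t = 503/296 = 1.699.
L_t/L_c = (R_t/R_c)²(T_t/T_c)⁴ = (0.250)²(1.699)⁴ = 0.5212.
F_t/F_c = (L_t/L_c)/(d_t/d_c)² = 0.5212/(5.90)² = 0.01497.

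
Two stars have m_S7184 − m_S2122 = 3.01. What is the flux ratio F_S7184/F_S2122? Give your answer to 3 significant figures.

F_S7184/F_S2122 = 10^(−(m_S7184 − m_S2122)/2.5) = 10^(-3.01/2.5) = 10^-1.204 = 0.06252.

0.0625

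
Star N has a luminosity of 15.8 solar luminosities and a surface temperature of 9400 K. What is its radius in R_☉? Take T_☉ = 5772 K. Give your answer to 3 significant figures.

R/R_☉ = √(L/L_☉) / (T/T_☉)² = √(15.8) / (1.629)²
       = 3.975 / 2.652 = 1.499.

1.50 R_☉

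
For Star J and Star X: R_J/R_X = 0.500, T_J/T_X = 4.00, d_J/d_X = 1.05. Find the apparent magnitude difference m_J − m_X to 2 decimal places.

-4.41

L_J/L_X = (0.500)²(4.00)⁴ = 64.00.
F_J/F_X = (L_J/L_X)/(d_J/d_X)² = 64.00/1.103 = 58.05.
m_J − m_X = −2.5 log₁₀(58.05) = -4.41.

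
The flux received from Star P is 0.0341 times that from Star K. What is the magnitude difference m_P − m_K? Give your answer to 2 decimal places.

3.67

m_P − m_K = −2.5 log₁₀(F_P/F_K) = −2.5 log₁₀(0.0341) = −2.5 × (-1.467) = 3.668.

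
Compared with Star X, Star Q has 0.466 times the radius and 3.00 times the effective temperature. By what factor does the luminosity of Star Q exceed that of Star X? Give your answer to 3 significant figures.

From the Stefan–Boltzmann law, L ∝ R²T⁴, so
L_Q/L_X = (R_Q/R_X)² (T_Q/T_X)⁴ = (0.466)² × (3.00)⁴ = 0.2172 × 81.00 = 17.59.

17.6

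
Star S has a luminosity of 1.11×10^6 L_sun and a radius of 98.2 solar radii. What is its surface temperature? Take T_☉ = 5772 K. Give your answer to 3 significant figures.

1.89×10^4 K

T/T_☉ = (L/L_☉)^(1/4) / (R/R_☉)^(1/2)
T = 5772 × (1.11×10^6)^(1/4) / √(98.2) = 5772 × 32.46 / 9.910 = 1.891×10^4 K.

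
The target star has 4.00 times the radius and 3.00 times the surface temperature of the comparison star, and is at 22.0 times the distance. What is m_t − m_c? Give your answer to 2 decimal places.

-1.07

L_t/L_c = (4.00)²(3.00)⁴ = 1296.
F_t/F_c = (L_t/L_c)/(d_t/d_c)² = 1296/484.0 = 2.678.
m_t − m_c = −2.5 log₁₀(2.678) = -1.07.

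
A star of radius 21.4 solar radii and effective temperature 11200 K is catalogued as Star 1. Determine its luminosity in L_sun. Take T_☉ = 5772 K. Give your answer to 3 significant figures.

L/L_☉ = (R/R_☉)² (T/T_☉)⁴ = (21.4)² × (11200/5772)⁴
       = 458.0 × (1.940)⁴ = 458.0 × 14.18 = 6492.

6.49×10^3 L_sun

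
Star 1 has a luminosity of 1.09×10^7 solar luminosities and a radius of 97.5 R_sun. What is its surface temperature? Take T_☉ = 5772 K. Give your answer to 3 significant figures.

3.36×10^4 K

T/T_☉ = (L/L_☉)^(1/4) / (R/R_☉)^(1/2)
T = 5772 × (1.09×10^7)^(1/4) / √(97.5) = 5772 × 57.46 / 9.874 = 3.359×10^4 K.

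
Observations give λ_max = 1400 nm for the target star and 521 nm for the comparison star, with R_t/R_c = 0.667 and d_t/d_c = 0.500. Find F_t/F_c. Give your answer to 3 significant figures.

Wien's law: T_t/T_c = λ_c/λ_t = 521/1400 = 0.3721.
L_t/L_c = (R_t/R_c)²(T_t/T_c)⁴ = (0.667)²(0.3721)⁴ = 0.008533.
F_t/F_c = (L_t/L_c)/(d_t/d_c)² = 0.008533/(0.500)² = 0.03413.

0.0341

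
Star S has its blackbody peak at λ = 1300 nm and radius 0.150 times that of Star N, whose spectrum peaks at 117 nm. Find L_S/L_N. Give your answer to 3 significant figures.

1.48×10^-6

Wien's law gives T ∝ 1/λ_max, so T_S/T_N = λ_N/λ_S = 117/1300 = 0.09000.
Then L ∝ R²T⁴ gives L_S/L_N = (0.150)² × (0.09000)⁴ = 0.02250 × 6.561×10^-5 = 1.476×10^-6.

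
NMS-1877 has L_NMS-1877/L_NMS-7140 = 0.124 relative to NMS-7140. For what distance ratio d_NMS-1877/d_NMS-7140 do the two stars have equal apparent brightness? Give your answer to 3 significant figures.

Equal flux requires L_NMS-1877/d_NMS-1877² = L_NMS-7140/d_NMS-7140², so d_NMS-1877/d_NMS-7140 = √(L_NMS-1877/L_NMS-7140)
= √(0.124) = 0.3521.

0.352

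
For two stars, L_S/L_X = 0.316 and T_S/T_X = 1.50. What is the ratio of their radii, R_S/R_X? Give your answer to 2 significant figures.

0.25

L ∝ R²T⁴ gives R ∝ √L / T², so
R_S/R_X = √(0.316) / (1.50)² = 0.5621 / 2.250 = 0.2498.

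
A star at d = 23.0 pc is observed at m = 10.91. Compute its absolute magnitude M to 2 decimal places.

M = m − 5 log₁₀(d/10 pc) = 10.91 − 5 log₁₀(23.0/10)
  = 10.91 − 5 × 0.362 = 10.91 − 1.81 = 9.10.

9.10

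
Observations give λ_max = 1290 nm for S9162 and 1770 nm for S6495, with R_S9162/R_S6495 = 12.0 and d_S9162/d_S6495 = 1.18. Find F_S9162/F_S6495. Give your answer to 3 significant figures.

Wien's law: T_S9162/T_S6495 = λ_S6495/λ_S9162 = 1770/1290 = 1.372.
L_S9162/L_S6495 = (R_S9162/R_S6495)²(T_S9162/T_S6495)⁴ = (12.0)²(1.372)⁴ = 510.4.
F_S9162/F_S6495 = (L_S9162/L_S6495)/(d_S9162/d_S6495)² = 510.4/(1.18)² = 366.5.

367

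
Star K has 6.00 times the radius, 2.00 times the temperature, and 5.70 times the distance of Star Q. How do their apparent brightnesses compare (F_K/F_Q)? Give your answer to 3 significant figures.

L_K/L_Q = (R_K/R_Q)²(T_K/T_Q)⁴ = (6.00)² × (2.00)⁴ = 576.0.
F_K/F_Q = (L_K/L_Q)/(d_K/d_Q)² = 576.0 / (5.70)² = 17.73.

17.7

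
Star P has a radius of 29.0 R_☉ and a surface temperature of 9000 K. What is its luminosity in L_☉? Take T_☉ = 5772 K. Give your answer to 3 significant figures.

4.97×10^3 L_☉

L/L_☉ = (R/R_☉)² (T/T_☉)⁴ = (29.0)² × (9000/5772)⁴
       = 841.0 × (1.559)⁴ = 841.0 × 5.911 = 4971.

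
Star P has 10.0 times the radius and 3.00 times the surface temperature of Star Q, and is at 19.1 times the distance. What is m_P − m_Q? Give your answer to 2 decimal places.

L_P/L_Q = (10.0)²(3.00)⁴ = 8100.
F_P/F_Q = (L_P/L_Q)/(d_P/d_Q)² = 8100/364.8 = 22.20.
m_P − m_Q = −2.5 log₁₀(22.20) = -3.37.

-3.37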